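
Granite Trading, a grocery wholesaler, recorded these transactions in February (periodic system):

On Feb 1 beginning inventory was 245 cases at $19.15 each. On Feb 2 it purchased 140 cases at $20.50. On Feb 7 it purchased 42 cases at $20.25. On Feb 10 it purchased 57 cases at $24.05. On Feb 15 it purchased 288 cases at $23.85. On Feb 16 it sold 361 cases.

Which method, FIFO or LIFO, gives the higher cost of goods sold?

FIFO COGS: 245 @ $19.15 + 116 @ $20.50 = $7,069.75
LIFO COGS: 288 @ $23.85 + 57 @ $24.05 + 16 @ $20.25 = $8,563.65

LIFO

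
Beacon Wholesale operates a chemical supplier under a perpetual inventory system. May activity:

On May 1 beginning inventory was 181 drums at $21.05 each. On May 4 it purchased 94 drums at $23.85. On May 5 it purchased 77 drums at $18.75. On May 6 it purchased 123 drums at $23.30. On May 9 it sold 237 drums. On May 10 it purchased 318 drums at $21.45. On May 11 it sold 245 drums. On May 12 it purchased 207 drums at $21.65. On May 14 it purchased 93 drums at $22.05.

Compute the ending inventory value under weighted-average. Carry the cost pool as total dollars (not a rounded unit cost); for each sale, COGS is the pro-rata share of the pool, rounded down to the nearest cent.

Ending inventory = $13,251.60

After May 1: 181 on hand, pool $3,810.05 (≈ $21.0500 each)
After May 4: 275 on hand, pool $6,051.95 (≈ $22.0071 each)
After May 5: 352 on hand, pool $7,495.70 (≈ $21.2946 each)
After May 6: 475 on hand, pool $10,361.60 (≈ $21.8139 each)
May 9, sell 237: 237/475 × $10,361.60 → $5,169.89
After May 10: 556 on hand, pool $12,012.81 (≈ $21.6058 each)
May 11, sell 245: 245/556 × $12,012.81 → $5,293.41
After May 12: 518 on hand, pool $11,200.95 (≈ $21.6235 each)
After May 14: 611 on hand, pool $13,251.60 (≈ $21.6884 each)
Total COGS = $5,169.89 + $5,293.41 = $10,463.30
Ending inventory (cost pool remaining) = $13,251.60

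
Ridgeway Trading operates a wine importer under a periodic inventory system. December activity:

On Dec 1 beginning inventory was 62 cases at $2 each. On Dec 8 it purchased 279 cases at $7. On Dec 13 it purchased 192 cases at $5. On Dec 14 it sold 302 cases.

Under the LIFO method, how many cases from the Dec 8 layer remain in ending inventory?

169

Dec 14, 302 sold [LIFO — newest first]: 192 @ $5 + 110 @ $7 = $1,730
Ending inventory: 62 @ $2 + 169 @ $7 = $1,307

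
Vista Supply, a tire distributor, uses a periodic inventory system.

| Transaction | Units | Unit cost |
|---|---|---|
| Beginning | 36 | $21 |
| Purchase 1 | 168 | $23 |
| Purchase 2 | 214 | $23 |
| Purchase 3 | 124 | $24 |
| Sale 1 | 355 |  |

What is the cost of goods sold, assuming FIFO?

COGS = $8,093

Sale 1 (355) [FIFO — oldest first]: 36 @ $21 + 168 @ $23 + 151 @ $23 = $8,093
Ending inventory: 63 @ $23 + 124 @ $24 = $4,425
Check: goods available $12,518 = COGS $8,093 + ending $4,425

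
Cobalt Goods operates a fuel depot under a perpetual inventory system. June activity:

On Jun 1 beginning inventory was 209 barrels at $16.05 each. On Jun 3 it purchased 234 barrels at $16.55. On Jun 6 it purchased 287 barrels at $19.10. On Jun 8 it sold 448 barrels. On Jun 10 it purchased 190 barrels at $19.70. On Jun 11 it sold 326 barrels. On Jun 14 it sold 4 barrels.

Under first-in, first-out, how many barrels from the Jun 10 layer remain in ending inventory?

Jun 8, 448 sold [FIFO — oldest first]: 209 @ $16.05 + 234 @ $16.55 + 5 @ $19.10 = $7,322.65
Jun 11, 326 sold [FIFO — oldest first]: 282 @ $19.10 + 44 @ $19.70 = $6,253.00
Jun 14, 4 sold [FIFO — oldest first]: 4 @ $19.70 = $78.80
Total COGS = $7,322.65 + $6,253.00 + $78.80 = $13,654.45
Ending inventory: 142 @ $19.70 = $2,797.40
Check: goods available $16,451.85 = COGS $13,654.45 + ending $2,797.40

142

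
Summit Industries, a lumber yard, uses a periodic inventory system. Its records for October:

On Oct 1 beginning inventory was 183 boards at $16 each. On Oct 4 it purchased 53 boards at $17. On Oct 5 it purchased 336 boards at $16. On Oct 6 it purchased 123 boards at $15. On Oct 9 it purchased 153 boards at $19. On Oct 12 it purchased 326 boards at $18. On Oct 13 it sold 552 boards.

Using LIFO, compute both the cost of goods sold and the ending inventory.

COGS = $9,870; ending inventory = $9,955

Oct 13, 552 sold [LIFO — newest first]: 326 @ $18 + 153 @ $19 + 73 @ $15 = $9,870
Ending inventory: 183 @ $16 + 53 @ $17 + 336 @ $16 + 50 @ $15 = $9,955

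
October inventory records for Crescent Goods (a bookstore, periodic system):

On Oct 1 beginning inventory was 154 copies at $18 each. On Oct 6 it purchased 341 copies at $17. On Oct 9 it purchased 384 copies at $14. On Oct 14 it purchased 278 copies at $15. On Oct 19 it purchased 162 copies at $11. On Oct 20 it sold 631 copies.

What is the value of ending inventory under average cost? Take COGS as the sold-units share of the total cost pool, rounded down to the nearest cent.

Ending inventory = $10,378.43

Oct 20, sell 631: 631/1319 × $19,897.00 → $9,518.57
Ending inventory (cost pool remaining) = $10,378.43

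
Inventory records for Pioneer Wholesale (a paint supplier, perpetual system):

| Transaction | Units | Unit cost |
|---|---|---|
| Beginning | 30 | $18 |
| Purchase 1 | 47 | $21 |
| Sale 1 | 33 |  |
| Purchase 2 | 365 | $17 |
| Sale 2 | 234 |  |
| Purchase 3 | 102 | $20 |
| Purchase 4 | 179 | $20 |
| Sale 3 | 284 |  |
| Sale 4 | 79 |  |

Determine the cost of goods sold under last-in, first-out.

Sale 1 (33) [LIFO — newest first]: 33 @ $21 = $693
Sale 2 (234) [LIFO — newest first]: 234 @ $17 = $3,978
Sale 3 (284) [LIFO — newest first]: 179 @ $20 + 102 @ $20 + 3 @ $17 = $5,671
Sale 4 (79) [LIFO — newest first]: 79 @ $17 = $1,343
Total COGS = $693 + $3,978 + $5,671 + $1,343 = $11,685
Ending inventory: 30 @ $18 + 14 @ $21 + 49 @ $17 = $1,667

COGS = $11,685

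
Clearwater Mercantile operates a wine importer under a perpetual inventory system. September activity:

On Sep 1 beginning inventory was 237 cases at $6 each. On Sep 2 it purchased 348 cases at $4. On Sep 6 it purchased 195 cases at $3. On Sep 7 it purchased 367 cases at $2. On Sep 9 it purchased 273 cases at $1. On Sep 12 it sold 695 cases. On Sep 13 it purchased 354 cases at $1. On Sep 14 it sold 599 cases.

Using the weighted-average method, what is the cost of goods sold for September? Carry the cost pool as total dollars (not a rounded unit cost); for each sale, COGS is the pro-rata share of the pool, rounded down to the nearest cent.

COGS = $3,601.79

After Sep 1: 237 on hand, pool $1,422.00 (≈ $6.0000 each)
After Sep 2: 585 on hand, pool $2,814.00 (≈ $4.8103 each)
After Sep 6: 780 on hand, pool $3,399.00 (≈ $4.3577 each)
After Sep 7: 1147 on hand, pool $4,133.00 (≈ $3.6033 each)
After Sep 9: 1420 on hand, pool $4,406.00 (≈ $3.1028 each)
Sep 12, sell 695: 695/1420 × $4,406.00 → $2,156.45
After Sep 13: 1079 on hand, pool $2,603.55 (≈ $2.4129 each)
Sep 14, sell 599: 599/1079 × $2,603.55 → $1,445.34
Total COGS = $2,156.45 + $1,445.34 = $3,601.79
Ending inventory (cost pool remaining) = $1,158.21
Check: goods available $4,760.00 = COGS $3,601.79 + ending $1,158.21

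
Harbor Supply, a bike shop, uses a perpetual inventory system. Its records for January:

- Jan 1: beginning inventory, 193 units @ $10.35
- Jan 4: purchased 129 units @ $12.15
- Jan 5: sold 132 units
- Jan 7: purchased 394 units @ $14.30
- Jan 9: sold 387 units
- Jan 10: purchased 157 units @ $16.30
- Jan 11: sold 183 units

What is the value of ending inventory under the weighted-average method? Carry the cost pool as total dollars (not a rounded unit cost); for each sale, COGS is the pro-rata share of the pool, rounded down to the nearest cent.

After Jan 1: 193 on hand, pool $1,997.55 (≈ $10.3500 each)
After Jan 4: 322 on hand, pool $3,564.90 (≈ $11.0711 each)
Jan 5, sell 132: 132/322 × $3,564.90 → $1,461.38
After Jan 7: 584 on hand, pool $7,737.72 (≈ $13.2495 each)
Jan 9, sell 387: 387/584 × $7,737.72 → $5,127.56
After Jan 10: 354 on hand, pool $5,169.26 (≈ $14.6024 each)
Jan 11, sell 183: 183/354 × $5,169.26 → $2,672.24
Total COGS = $1,461.38 + $5,127.56 + $2,672.24 = $9,261.18
Ending inventory (cost pool remaining) = $2,497.02

Ending inventory = $2,497.02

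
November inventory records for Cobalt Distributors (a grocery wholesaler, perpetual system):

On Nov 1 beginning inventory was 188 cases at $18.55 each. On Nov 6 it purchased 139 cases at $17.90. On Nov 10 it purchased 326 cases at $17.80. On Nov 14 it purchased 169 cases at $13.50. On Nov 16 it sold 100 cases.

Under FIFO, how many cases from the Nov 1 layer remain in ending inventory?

Nov 16, 100 sold [FIFO — oldest first]: 100 @ $18.55 = $1,855.00
Ending inventory: 88 @ $18.55 + 139 @ $17.90 + 326 @ $17.80 + 169 @ $13.50 = $12,204.80

88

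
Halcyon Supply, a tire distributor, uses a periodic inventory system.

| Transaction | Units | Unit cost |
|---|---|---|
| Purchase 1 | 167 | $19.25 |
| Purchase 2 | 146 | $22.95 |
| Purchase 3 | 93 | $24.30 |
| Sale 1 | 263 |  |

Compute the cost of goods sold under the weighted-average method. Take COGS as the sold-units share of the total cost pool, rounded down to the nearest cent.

Sale 1, sell 263: 263/406 × $8,825.35 → $5,716.91
Ending inventory (cost pool remaining) = $3,108.44

COGS = $5,716.91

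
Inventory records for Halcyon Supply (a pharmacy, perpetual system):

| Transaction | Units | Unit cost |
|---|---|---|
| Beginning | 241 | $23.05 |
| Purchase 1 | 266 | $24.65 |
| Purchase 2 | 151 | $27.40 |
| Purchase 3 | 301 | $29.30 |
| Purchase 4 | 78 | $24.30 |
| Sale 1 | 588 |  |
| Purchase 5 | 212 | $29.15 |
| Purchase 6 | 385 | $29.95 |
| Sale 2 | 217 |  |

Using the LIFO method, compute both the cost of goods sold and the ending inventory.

Sale 1 (588) [LIFO — newest first]: 78 @ $24.30 + 301 @ $29.30 + 151 @ $27.40 + 58 @ $24.65 = $16,281.80
Sale 2 (217) [LIFO — newest first]: 217 @ $29.95 = $6,499.15
Total COGS = $16,281.80 + $6,499.15 = $22,780.95
Ending inventory: 241 @ $23.05 + 208 @ $24.65 + 212 @ $29.15 + 168 @ $29.95 = $21,893.65

COGS = $22,780.95; ending inventory = $21,893.65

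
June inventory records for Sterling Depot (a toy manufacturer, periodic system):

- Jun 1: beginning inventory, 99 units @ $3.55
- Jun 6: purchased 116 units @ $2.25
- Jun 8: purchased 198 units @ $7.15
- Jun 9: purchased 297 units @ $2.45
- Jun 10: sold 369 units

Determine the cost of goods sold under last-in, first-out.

COGS = $1,242.45

Jun 10, 369 sold [LIFO — newest first]: 297 @ $2.45 + 72 @ $7.15 = $1,242.45
Ending inventory: 99 @ $3.55 + 116 @ $2.25 + 126 @ $7.15 = $1,513.35
Check: goods available $2,755.80 = COGS $1,242.45 + ending $1,513.35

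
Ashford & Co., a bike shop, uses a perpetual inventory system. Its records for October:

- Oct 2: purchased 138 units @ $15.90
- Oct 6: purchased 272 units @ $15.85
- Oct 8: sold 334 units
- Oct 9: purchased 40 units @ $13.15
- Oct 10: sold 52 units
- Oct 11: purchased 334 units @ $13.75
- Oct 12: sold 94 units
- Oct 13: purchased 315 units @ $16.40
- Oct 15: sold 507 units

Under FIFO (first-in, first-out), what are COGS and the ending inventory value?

COGS = $14,953.10; ending inventory = $1,836.80

Oct 8, 334 sold [FIFO — oldest first]: 138 @ $15.90 + 196 @ $15.85 = $5,300.80
Oct 10, 52 sold [FIFO — oldest first]: 52 @ $15.85 = $824.20
Oct 12, 94 sold [FIFO — oldest first]: 24 @ $15.85 + 40 @ $13.15 + 30 @ $13.75 = $1,318.90
Oct 15, 507 sold [FIFO — oldest first]: 304 @ $13.75 + 203 @ $16.40 = $7,509.20
Total COGS = $5,300.80 + $824.20 + $1,318.90 + $7,509.20 = $14,953.10
Ending inventory: 112 @ $16.40 = $1,836.80
Check: goods available $16,789.90 = COGS $14,953.10 + ending $1,836.80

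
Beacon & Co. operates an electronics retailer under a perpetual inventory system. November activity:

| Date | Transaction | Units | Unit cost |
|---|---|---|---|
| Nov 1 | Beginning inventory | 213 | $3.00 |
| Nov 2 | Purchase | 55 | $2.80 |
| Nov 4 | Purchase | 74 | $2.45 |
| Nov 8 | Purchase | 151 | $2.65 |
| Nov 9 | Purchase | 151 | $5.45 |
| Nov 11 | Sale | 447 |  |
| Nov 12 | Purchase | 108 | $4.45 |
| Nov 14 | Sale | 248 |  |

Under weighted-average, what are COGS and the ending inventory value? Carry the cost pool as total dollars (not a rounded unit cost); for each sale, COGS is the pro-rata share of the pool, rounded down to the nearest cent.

After Nov 1: 213 on hand, pool $639.00 (≈ $3.0000 each)
After Nov 2: 268 on hand, pool $793.00 (≈ $2.9590 each)
After Nov 4: 342 on hand, pool $974.30 (≈ $2.8488 each)
After Nov 8: 493 on hand, pool $1,374.45 (≈ $2.7879 each)
After Nov 9: 644 on hand, pool $2,197.40 (≈ $3.4121 each)
Nov 11, sell 447: 447/644 × $2,197.40 → $1,525.21
After Nov 12: 305 on hand, pool $1,152.79 (≈ $3.7796 each)
Nov 14, sell 248: 248/305 × $1,152.79 → $937.35
Total COGS = $1,525.21 + $937.35 = $2,462.56
Ending inventory (cost pool remaining) = $215.44
Check: goods available $2,678.00 = COGS $2,462.56 + ending $215.44

COGS = $2,462.56; ending inventory = $215.44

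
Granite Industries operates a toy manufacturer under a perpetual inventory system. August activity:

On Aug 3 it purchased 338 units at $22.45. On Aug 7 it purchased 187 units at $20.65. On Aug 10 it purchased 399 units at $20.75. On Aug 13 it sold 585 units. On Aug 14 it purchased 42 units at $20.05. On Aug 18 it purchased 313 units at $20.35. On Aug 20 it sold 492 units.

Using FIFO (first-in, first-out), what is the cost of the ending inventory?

Aug 13, 585 sold [FIFO — oldest first]: 338 @ $22.45 + 187 @ $20.65 + 60 @ $20.75 = $12,694.65
Aug 20, 492 sold [FIFO — oldest first]: 339 @ $20.75 + 42 @ $20.05 + 111 @ $20.35 = $10,135.20
Total COGS = $12,694.65 + $10,135.20 = $22,829.85
Ending inventory: 202 @ $20.35 = $4,110.70
Check: goods available $26,940.55 = COGS $22,829.85 + ending $4,110.70

Ending inventory = $4,110.70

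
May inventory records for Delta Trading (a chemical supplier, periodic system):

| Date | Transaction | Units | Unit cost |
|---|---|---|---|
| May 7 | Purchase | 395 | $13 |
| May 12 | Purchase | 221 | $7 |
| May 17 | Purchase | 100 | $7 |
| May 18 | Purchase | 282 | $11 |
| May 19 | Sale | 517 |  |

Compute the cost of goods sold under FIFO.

COGS = $5,989

May 19, 517 sold [FIFO — oldest first]: 395 @ $13 + 122 @ $7 = $5,989
Ending inventory: 99 @ $7 + 100 @ $7 + 282 @ $11 = $4,495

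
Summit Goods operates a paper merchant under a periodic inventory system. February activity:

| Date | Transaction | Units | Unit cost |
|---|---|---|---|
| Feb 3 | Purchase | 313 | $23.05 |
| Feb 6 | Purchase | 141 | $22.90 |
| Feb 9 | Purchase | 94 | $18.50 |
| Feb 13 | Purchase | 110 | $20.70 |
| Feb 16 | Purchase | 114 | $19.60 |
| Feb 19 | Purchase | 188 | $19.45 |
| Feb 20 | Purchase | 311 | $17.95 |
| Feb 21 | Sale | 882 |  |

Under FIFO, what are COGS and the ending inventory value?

Feb 21, 882 sold [FIFO — oldest first]: 313 @ $23.05 + 141 @ $22.90 + 94 @ $18.50 + 110 @ $20.70 + 114 @ $19.60 + 110 @ $19.45 = $18,833.45
Ending inventory: 78 @ $19.45 + 311 @ $17.95 = $7,099.55

COGS = $18,833.45; ending inventory = $7,099.55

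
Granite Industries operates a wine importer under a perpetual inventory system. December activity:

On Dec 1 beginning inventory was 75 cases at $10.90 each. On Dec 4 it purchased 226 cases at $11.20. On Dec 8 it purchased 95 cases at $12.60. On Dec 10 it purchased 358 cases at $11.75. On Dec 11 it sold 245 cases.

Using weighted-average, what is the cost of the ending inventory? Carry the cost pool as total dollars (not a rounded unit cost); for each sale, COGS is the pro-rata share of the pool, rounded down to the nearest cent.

Ending inventory = $5,908.32

After Dec 1: 75 on hand, pool $817.50 (≈ $10.9000 each)
After Dec 4: 301 on hand, pool $3,348.70 (≈ $11.1252 each)
After Dec 8: 396 on hand, pool $4,545.70 (≈ $11.4790 each)
After Dec 10: 754 on hand, pool $8,752.20 (≈ $11.6077 each)
Dec 11, sell 245: 245/754 × $8,752.20 → $2,843.88
Ending inventory (cost pool remaining) = $5,908.32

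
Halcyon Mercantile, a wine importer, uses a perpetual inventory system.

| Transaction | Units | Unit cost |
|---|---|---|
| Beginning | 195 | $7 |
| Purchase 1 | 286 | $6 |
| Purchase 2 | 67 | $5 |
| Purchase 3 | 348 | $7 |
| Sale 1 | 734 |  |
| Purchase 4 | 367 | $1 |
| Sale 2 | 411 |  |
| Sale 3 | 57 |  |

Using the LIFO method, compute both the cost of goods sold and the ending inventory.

Sale 1 (734) [LIFO — newest first]: 348 @ $7 + 67 @ $5 + 286 @ $6 + 33 @ $7 = $4,718
Sale 2 (411) [LIFO — newest first]: 367 @ $1 + 44 @ $7 = $675
Sale 3 (57) [LIFO — newest first]: 57 @ $7 = $399
Total COGS = $4,718 + $675 + $399 = $5,792
Ending inventory: 61 @ $7 = $427

COGS = $5,792; ending inventory = $427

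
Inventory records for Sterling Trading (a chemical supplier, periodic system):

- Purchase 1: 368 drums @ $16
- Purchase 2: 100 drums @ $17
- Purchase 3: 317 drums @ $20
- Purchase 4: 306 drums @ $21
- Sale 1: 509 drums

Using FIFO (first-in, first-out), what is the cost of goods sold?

COGS = $8,408

Sale 1 (509) [FIFO — oldest first]: 368 @ $16 + 100 @ $17 + 41 @ $20 = $8,408
Ending inventory: 276 @ $20 + 306 @ $21 = $11,946
Check: goods available $20,354 = COGS $8,408 + ending $11,946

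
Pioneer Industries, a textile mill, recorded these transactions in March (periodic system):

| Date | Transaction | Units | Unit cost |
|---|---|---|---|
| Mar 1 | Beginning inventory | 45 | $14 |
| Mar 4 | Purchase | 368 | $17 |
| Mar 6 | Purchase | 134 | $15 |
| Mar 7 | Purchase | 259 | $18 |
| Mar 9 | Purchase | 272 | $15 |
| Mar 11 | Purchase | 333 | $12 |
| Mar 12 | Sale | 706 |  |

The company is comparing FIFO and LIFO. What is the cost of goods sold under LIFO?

COGS = $9,894

FIFO COGS: 45 @ $14 + 368 @ $17 + 134 @ $15 + 159 @ $18 = $11,758
LIFO COGS: 333 @ $12 + 272 @ $15 + 101 @ $18 = $9,894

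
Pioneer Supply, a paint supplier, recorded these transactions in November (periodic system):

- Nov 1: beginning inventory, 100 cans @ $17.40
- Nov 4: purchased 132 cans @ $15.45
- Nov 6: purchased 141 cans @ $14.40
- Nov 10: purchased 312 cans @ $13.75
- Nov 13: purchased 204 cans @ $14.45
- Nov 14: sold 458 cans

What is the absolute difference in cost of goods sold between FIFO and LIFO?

$538.25

FIFO COGS: 100 @ $17.40 + 132 @ $15.45 + 141 @ $14.40 + 85 @ $13.75 = $6,978.55
LIFO COGS: 204 @ $14.45 + 254 @ $13.75 = $6,440.30
Difference = |$6,978.55 − $6,440.30| = $538.25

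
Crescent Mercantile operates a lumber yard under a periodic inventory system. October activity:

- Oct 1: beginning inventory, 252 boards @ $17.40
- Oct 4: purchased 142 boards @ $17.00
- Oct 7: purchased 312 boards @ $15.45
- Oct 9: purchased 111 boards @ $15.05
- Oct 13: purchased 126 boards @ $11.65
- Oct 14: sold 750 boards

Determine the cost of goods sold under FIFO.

COGS = $12,281.40

Oct 14, 750 sold [FIFO — oldest first]: 252 @ $17.40 + 142 @ $17.00 + 312 @ $15.45 + 44 @ $15.05 = $12,281.40
Ending inventory: 67 @ $15.05 + 126 @ $11.65 = $2,476.25
Check: goods available $14,757.65 = COGS $12,281.40 + ending $2,476.25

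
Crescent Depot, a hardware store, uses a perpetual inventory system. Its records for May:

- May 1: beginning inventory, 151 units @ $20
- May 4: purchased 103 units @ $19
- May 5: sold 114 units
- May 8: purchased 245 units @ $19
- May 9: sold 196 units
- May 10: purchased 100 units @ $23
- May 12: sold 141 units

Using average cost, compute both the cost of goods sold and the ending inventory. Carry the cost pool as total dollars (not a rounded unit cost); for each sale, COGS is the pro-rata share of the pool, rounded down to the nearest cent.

COGS = $8,894.23; ending inventory = $3,037.77

After May 1: 151 on hand, pool $3,020.00 (≈ $20.0000 each)
After May 4: 254 on hand, pool $4,977.00 (≈ $19.5945 each)
May 5, sell 114: 114/254 × $4,977.00 → $2,233.77
After May 8: 385 on hand, pool $7,398.23 (≈ $19.2162 each)
May 9, sell 196: 196/385 × $7,398.23 → $3,766.37
After May 10: 289 on hand, pool $5,931.86 (≈ $20.5255 each)
May 12, sell 141: 141/289 × $5,931.86 → $2,894.09
Total COGS = $2,233.77 + $3,766.37 + $2,894.09 = $8,894.23
Ending inventory (cost pool remaining) = $3,037.77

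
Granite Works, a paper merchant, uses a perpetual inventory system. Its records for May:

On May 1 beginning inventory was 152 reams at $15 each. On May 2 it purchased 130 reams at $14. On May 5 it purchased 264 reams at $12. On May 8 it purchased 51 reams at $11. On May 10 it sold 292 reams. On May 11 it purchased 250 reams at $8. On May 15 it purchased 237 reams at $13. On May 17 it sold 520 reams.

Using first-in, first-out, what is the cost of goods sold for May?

COGS = $9,549

May 10, 292 sold [FIFO — oldest first]: 152 @ $15 + 130 @ $14 + 10 @ $12 = $4,220
May 17, 520 sold [FIFO — oldest first]: 254 @ $12 + 51 @ $11 + 215 @ $8 = $5,329
Total COGS = $4,220 + $5,329 = $9,549
Ending inventory: 35 @ $8 + 237 @ $13 = $3,361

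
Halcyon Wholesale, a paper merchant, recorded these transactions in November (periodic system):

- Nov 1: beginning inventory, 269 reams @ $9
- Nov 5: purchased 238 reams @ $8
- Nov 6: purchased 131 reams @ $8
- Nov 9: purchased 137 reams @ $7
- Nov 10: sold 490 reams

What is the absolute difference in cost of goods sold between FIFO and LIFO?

$406

FIFO COGS: 269 @ $9 + 221 @ $8 = $4,189
LIFO COGS: 137 @ $7 + 131 @ $8 + 222 @ $8 = $3,783
Difference = |$4,189 − $3,783| = $406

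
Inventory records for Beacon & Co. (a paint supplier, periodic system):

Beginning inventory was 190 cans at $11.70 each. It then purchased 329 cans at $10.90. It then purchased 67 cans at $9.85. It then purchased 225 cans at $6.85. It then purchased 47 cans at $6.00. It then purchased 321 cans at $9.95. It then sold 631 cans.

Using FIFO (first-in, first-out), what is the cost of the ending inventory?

Ending inventory = $4,708.95

Sale 1 (631) [FIFO — oldest first]: 190 @ $11.70 + 329 @ $10.90 + 67 @ $9.85 + 45 @ $6.85 = $6,777.30
Ending inventory: 180 @ $6.85 + 47 @ $6.00 + 321 @ $9.95 = $4,708.95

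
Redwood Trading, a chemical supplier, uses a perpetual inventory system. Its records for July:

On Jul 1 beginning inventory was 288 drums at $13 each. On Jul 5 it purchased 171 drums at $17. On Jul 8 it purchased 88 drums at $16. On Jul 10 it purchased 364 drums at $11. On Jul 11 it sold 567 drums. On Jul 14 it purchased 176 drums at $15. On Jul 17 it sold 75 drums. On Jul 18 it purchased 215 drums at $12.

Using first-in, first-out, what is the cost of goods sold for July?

COGS = $9,104

Jul 11, 567 sold [FIFO — oldest first]: 288 @ $13 + 171 @ $17 + 88 @ $16 + 20 @ $11 = $8,279
Jul 17, 75 sold [FIFO — oldest first]: 75 @ $11 = $825
Total COGS = $8,279 + $825 = $9,104
Ending inventory: 269 @ $11 + 176 @ $15 + 215 @ $12 = $8,179
Check: goods available $17,283 = COGS $9,104 + ending $8,179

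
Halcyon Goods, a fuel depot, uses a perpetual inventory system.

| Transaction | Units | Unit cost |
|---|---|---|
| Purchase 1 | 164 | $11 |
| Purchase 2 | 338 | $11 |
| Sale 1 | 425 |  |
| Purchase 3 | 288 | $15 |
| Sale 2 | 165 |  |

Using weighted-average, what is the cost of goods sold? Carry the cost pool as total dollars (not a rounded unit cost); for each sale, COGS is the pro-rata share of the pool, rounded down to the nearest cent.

COGS = $7,010.76

After Purchase 1: 164 on hand, pool $1,804.00 (≈ $11.0000 each)
After Purchase 2: 502 on hand, pool $5,522.00 (≈ $11.0000 each)
Sale 1, sell 425: 425/502 × $5,522.00 → $4,675.00
After Purchase 3: 365 on hand, pool $5,167.00 (≈ $14.1562 each)
Sale 2, sell 165: 165/365 × $5,167.00 → $2,335.76
Total COGS = $4,675.00 + $2,335.76 = $7,010.76
Ending inventory (cost pool remaining) = $2,831.24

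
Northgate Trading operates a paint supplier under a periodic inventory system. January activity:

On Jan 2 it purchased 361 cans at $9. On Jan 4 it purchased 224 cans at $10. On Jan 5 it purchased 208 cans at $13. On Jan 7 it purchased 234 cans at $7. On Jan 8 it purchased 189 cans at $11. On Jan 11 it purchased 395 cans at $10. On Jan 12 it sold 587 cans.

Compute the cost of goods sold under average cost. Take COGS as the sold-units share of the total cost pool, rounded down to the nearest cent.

COGS = $5,778.90

Jan 12, sell 587: 587/1611 × $15,860.00 → $5,778.90
Ending inventory (cost pool remaining) = $10,081.10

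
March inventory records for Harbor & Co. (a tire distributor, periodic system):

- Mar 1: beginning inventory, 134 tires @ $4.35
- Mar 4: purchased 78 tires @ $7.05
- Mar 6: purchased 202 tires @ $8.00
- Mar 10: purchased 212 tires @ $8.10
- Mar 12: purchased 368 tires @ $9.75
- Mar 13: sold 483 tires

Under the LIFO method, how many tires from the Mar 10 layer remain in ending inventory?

97

Mar 13, 483 sold [LIFO — newest first]: 368 @ $9.75 + 115 @ $8.10 = $4,519.50
Ending inventory: 134 @ $4.35 + 78 @ $7.05 + 202 @ $8.00 + 97 @ $8.10 = $3,534.50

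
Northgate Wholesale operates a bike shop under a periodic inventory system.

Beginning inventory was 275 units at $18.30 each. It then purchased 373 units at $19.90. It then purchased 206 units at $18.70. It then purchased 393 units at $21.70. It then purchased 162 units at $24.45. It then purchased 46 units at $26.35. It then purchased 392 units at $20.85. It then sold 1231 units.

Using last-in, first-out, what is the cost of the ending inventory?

Ending inventory = $11,818.40

Sale 1 (1231) [LIFO — newest first]: 392 @ $20.85 + 46 @ $26.35 + 162 @ $24.45 + 393 @ $21.70 + 206 @ $18.70 + 32 @ $19.90 = $26,363.30
Ending inventory: 275 @ $18.30 + 341 @ $19.90 = $11,818.40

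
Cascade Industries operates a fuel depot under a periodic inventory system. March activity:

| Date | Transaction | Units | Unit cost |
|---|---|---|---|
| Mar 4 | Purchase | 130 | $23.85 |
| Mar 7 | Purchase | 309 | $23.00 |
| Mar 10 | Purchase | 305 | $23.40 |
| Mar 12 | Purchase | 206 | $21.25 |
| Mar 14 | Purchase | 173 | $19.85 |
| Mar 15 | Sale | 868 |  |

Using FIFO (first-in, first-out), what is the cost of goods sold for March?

Mar 15, 868 sold [FIFO — oldest first]: 130 @ $23.85 + 309 @ $23.00 + 305 @ $23.40 + 124 @ $21.25 = $19,979.50
Ending inventory: 82 @ $21.25 + 173 @ $19.85 = $5,176.55

COGS = $19,979.50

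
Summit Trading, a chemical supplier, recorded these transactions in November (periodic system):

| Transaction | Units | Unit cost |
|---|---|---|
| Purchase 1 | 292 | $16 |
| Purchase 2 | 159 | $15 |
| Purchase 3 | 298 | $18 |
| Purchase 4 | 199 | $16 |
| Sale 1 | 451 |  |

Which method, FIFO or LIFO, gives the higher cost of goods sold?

FIFO COGS: 292 @ $16 + 159 @ $15 = $7,057
LIFO COGS: 199 @ $16 + 252 @ $18 = $7,720

LIFO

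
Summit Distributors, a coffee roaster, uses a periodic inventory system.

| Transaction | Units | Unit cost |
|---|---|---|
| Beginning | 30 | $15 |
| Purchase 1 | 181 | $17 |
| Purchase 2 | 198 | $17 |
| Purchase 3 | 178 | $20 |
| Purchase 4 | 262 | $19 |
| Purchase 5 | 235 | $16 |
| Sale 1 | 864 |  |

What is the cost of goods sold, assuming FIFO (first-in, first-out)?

Sale 1 (864) [FIFO — oldest first]: 30 @ $15 + 181 @ $17 + 198 @ $17 + 178 @ $20 + 262 @ $19 + 15 @ $16 = $15,671
Ending inventory: 220 @ $16 = $3,520
Check: goods available $19,191 = COGS $15,671 + ending $3,520

COGS = $15,671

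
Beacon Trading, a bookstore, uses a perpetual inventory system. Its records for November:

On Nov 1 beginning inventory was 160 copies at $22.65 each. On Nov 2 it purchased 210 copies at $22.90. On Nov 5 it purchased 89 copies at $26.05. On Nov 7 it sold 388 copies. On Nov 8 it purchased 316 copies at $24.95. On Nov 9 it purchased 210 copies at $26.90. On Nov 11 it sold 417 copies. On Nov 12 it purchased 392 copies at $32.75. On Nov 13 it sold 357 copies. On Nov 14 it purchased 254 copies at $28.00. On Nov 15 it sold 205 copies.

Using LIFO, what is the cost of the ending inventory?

Ending inventory = $6,845.95

Nov 7, 388 sold [LIFO — newest first]: 89 @ $26.05 + 210 @ $22.90 + 89 @ $22.65 = $9,143.30
Nov 11, 417 sold [LIFO — newest first]: 210 @ $26.90 + 207 @ $24.95 = $10,813.65
Nov 13, 357 sold [LIFO — newest first]: 357 @ $32.75 = $11,691.75
Nov 15, 205 sold [LIFO — newest first]: 205 @ $28.00 = $5,740.00
Total COGS = $9,143.30 + $10,813.65 + $11,691.75 + $5,740.00 = $37,388.70
Ending inventory: 71 @ $22.65 + 109 @ $24.95 + 35 @ $32.75 + 49 @ $28.00 = $6,845.95
Check: goods available $44,234.65 = COGS $37,388.70 + ending $6,845.95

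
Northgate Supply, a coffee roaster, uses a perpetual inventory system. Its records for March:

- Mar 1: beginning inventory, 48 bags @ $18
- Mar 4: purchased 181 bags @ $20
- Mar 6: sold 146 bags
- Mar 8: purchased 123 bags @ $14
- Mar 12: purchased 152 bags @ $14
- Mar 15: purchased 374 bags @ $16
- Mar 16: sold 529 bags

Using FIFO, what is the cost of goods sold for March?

Mar 6, 146 sold [FIFO — oldest first]: 48 @ $18 + 98 @ $20 = $2,824
Mar 16, 529 sold [FIFO — oldest first]: 83 @ $20 + 123 @ $14 + 152 @ $14 + 171 @ $16 = $8,246
Total COGS = $2,824 + $8,246 = $11,070
Ending inventory: 203 @ $16 = $3,248

COGS = $11,070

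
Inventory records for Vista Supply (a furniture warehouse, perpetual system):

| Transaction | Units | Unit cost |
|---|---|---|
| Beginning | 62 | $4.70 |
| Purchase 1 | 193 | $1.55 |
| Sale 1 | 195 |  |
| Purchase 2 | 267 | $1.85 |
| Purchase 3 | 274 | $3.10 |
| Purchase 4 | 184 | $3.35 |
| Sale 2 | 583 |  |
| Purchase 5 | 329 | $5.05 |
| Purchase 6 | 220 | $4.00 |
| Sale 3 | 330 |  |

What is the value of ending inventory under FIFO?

Sale 1 (195) [FIFO — oldest first]: 62 @ $4.70 + 133 @ $1.55 = $497.55
Sale 2 (583) [FIFO — oldest first]: 60 @ $1.55 + 267 @ $1.85 + 256 @ $3.10 = $1,380.55
Sale 3 (330) [FIFO — oldest first]: 18 @ $3.10 + 184 @ $3.35 + 128 @ $5.05 = $1,318.60
Total COGS = $497.55 + $1,380.55 + $1,318.60 = $3,196.70
Ending inventory: 201 @ $5.05 + 220 @ $4.00 = $1,895.05

Ending inventory = $1,895.05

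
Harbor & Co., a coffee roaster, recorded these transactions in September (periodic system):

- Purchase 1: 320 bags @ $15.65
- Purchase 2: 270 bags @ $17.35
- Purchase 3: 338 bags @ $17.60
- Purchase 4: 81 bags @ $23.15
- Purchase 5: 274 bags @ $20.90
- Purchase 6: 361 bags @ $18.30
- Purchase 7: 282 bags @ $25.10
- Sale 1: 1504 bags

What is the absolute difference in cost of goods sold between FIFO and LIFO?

FIFO COGS: 320 @ $15.65 + 270 @ $17.35 + 338 @ $17.60 + 81 @ $23.15 + 274 @ $20.90 + 221 @ $18.30 = $27,287.35
LIFO COGS: 282 @ $25.10 + 361 @ $18.30 + 274 @ $20.90 + 81 @ $23.15 + 338 @ $17.60 + 168 @ $17.35 = $30,149.85
Difference = |$27,287.35 − $30,149.85| = $2,862.50

$2,862.50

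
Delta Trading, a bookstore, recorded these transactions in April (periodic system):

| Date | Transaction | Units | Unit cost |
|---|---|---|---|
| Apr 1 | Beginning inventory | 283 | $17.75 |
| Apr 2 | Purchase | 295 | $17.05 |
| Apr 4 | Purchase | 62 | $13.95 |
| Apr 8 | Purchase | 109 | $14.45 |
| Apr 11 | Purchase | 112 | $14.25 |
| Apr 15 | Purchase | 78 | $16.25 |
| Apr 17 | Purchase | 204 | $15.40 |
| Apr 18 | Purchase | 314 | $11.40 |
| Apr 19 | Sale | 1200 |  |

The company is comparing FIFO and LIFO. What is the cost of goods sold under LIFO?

FIFO COGS: 283 @ $17.75 + 295 @ $17.05 + 62 @ $13.95 + 109 @ $14.45 + 112 @ $14.25 + 78 @ $16.25 + 204 @ $15.40 + 57 @ $11.40 = $19,147.85
LIFO COGS: 314 @ $11.40 + 204 @ $15.40 + 78 @ $16.25 + 112 @ $14.25 + 109 @ $14.45 + 62 @ $13.95 + 295 @ $17.05 + 26 @ $17.75 = $17,515.90

COGS = $17,515.90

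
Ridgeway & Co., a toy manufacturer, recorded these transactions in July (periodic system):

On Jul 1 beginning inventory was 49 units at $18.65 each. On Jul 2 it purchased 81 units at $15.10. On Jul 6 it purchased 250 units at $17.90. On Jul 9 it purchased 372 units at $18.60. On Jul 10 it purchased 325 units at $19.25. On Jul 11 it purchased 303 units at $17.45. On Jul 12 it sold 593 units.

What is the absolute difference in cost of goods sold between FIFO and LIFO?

FIFO COGS: 49 @ $18.65 + 81 @ $15.10 + 250 @ $17.90 + 213 @ $18.60 = $10,573.75
LIFO COGS: 303 @ $17.45 + 290 @ $19.25 = $10,869.85
Difference = |$10,573.75 − $10,869.85| = $296.10

$296.10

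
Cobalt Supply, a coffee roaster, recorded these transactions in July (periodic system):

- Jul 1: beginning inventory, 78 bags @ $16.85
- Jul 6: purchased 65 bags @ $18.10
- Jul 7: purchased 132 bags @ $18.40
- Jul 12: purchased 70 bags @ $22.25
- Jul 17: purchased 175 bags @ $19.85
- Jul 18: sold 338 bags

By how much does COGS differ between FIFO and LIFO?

FIFO COGS: 78 @ $16.85 + 65 @ $18.10 + 132 @ $18.40 + 63 @ $22.25 = $6,321.35
LIFO COGS: 175 @ $19.85 + 70 @ $22.25 + 93 @ $18.40 = $6,742.45
Difference = |$6,321.35 − $6,742.45| = $421.10

$421.10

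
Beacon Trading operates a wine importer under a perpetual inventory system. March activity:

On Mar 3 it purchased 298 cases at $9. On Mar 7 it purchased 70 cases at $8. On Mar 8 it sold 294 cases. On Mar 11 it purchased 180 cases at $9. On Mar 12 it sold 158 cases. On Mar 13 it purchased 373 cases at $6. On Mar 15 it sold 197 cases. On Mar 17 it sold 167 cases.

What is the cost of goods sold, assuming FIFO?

COGS = $6,470

Mar 8, 294 sold [FIFO — oldest first]: 294 @ $9 = $2,646
Mar 12, 158 sold [FIFO — oldest first]: 4 @ $9 + 70 @ $8 + 84 @ $9 = $1,352
Mar 15, 197 sold [FIFO — oldest first]: 96 @ $9 + 101 @ $6 = $1,470
Mar 17, 167 sold [FIFO — oldest first]: 167 @ $6 = $1,002
Total COGS = $2,646 + $1,352 + $1,470 + $1,002 = $6,470
Ending inventory: 105 @ $6 = $630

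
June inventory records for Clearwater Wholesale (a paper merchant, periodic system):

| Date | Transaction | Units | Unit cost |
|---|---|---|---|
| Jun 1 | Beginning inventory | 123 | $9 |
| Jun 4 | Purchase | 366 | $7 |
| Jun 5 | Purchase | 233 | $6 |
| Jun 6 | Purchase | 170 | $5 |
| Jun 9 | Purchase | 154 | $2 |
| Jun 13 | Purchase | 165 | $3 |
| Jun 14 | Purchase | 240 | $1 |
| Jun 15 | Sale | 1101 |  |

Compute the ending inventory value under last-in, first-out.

Jun 15, 1101 sold [LIFO — newest first]: 240 @ $1 + 165 @ $3 + 154 @ $2 + 170 @ $5 + 233 @ $6 + 139 @ $7 = $4,264
Ending inventory: 123 @ $9 + 227 @ $7 = $2,696
Check: goods available $6,960 = COGS $4,264 + ending $2,696

Ending inventory = $2,696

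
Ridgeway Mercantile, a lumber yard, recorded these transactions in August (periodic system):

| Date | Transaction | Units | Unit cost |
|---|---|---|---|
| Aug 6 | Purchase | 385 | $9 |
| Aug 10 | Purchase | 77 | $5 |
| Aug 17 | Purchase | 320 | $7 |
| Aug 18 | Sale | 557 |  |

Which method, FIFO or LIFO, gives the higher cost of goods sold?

FIFO COGS: 385 @ $9 + 77 @ $5 + 95 @ $7 = $4,515
LIFO COGS: 320 @ $7 + 77 @ $5 + 160 @ $9 = $4,065

FIFO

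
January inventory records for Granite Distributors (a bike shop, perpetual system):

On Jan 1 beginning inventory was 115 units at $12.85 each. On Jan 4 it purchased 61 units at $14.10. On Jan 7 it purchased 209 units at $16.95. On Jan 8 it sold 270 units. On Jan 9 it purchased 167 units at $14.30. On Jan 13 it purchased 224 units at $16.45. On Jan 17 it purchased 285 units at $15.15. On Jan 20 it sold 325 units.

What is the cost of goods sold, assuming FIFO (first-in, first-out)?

COGS = $8,975.85

Jan 8, 270 sold [FIFO — oldest first]: 115 @ $12.85 + 61 @ $14.10 + 94 @ $16.95 = $3,931.15
Jan 20, 325 sold [FIFO — oldest first]: 115 @ $16.95 + 167 @ $14.30 + 43 @ $16.45 = $5,044.70
Total COGS = $3,931.15 + $5,044.70 = $8,975.85
Ending inventory: 181 @ $16.45 + 285 @ $15.15 = $7,295.20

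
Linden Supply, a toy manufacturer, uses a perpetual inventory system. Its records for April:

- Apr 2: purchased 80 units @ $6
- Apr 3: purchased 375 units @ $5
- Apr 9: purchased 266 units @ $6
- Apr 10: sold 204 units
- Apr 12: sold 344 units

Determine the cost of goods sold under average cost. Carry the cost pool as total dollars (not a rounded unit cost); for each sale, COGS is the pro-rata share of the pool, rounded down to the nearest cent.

After Apr 2: 80 on hand, pool $480.00 (≈ $6.0000 each)
After Apr 3: 455 on hand, pool $2,355.00 (≈ $5.1758 each)
After Apr 9: 721 on hand, pool $3,951.00 (≈ $5.4799 each)
Apr 10, sell 204: 204/721 × $3,951.00 → $1,117.89
Apr 12, sell 344: 344/517 × $2,833.11 → $1,885.08
Total COGS = $1,117.89 + $1,885.08 = $3,002.97
Ending inventory (cost pool remaining) = $948.03

COGS = $3,002.97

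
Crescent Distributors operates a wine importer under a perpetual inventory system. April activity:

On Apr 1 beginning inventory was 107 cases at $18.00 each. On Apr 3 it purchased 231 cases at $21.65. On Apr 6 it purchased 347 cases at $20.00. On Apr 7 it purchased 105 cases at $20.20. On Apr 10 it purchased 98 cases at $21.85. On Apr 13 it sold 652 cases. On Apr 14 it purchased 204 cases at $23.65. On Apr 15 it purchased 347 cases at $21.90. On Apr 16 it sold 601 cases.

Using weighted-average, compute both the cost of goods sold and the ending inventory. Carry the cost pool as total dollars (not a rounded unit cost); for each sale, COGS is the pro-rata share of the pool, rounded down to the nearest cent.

After Apr 1: 107 on hand, pool $1,926.00 (≈ $18.0000 each)
After Apr 3: 338 on hand, pool $6,927.15 (≈ $20.4945 each)
After Apr 6: 685 on hand, pool $13,867.15 (≈ $20.2440 each)
After Apr 7: 790 on hand, pool $15,988.15 (≈ $20.2382 each)
After Apr 10: 888 on hand, pool $18,129.45 (≈ $20.4160 each)
Apr 13, sell 652: 652/888 × $18,129.45 → $13,311.26
After Apr 14: 440 on hand, pool $9,642.79 (≈ $21.9154 each)
After Apr 15: 787 on hand, pool $17,242.09 (≈ $21.9086 each)
Apr 16, sell 601: 601/787 × $17,242.09 → $13,167.08
Total COGS = $13,311.26 + $13,167.08 = $26,478.34
Ending inventory (cost pool remaining) = $4,075.01

COGS = $26,478.34; ending inventory = $4,075.01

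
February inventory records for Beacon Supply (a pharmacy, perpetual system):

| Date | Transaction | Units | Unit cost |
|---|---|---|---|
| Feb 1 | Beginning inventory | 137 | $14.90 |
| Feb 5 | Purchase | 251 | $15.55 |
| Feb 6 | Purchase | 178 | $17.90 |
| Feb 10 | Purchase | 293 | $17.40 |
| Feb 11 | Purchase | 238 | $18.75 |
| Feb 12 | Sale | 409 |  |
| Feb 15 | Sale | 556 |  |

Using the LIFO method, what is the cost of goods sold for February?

COGS = $16,724.45

Feb 12, 409 sold [LIFO — newest first]: 238 @ $18.75 + 171 @ $17.40 = $7,437.90
Feb 15, 556 sold [LIFO — newest first]: 122 @ $17.40 + 178 @ $17.90 + 251 @ $15.55 + 5 @ $14.90 = $9,286.55
Total COGS = $7,437.90 + $9,286.55 = $16,724.45
Ending inventory: 132 @ $14.90 = $1,966.80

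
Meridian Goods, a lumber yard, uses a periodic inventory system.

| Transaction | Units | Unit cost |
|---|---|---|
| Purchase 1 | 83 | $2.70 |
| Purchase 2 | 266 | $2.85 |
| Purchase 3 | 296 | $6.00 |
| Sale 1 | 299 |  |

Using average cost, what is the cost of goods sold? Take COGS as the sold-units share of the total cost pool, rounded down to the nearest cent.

Sale 1, sell 299: 299/645 × $2,758.20 → $1,278.60
Ending inventory (cost pool remaining) = $1,479.60

COGS = $1,278.60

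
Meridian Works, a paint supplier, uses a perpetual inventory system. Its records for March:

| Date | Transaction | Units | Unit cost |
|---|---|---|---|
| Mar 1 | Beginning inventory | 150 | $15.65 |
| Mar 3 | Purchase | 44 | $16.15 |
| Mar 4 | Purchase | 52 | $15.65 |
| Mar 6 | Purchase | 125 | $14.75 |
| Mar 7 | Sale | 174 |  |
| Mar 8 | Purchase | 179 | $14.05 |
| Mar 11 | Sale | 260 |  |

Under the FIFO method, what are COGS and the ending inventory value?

Mar 7, 174 sold [FIFO — oldest first]: 150 @ $15.65 + 24 @ $16.15 = $2,735.10
Mar 11, 260 sold [FIFO — oldest first]: 20 @ $16.15 + 52 @ $15.65 + 125 @ $14.75 + 63 @ $14.05 = $3,865.70
Total COGS = $2,735.10 + $3,865.70 = $6,600.80
Ending inventory: 116 @ $14.05 = $1,629.80

COGS = $6,600.80; ending inventory = $1,629.80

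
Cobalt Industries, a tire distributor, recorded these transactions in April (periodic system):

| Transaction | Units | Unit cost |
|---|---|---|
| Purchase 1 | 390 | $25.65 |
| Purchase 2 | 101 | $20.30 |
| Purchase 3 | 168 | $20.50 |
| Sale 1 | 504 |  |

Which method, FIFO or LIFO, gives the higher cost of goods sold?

FIFO COGS: 390 @ $25.65 + 101 @ $20.30 + 13 @ $20.50 = $12,320.30
LIFO COGS: 168 @ $20.50 + 101 @ $20.30 + 235 @ $25.65 = $11,522.05

FIFO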